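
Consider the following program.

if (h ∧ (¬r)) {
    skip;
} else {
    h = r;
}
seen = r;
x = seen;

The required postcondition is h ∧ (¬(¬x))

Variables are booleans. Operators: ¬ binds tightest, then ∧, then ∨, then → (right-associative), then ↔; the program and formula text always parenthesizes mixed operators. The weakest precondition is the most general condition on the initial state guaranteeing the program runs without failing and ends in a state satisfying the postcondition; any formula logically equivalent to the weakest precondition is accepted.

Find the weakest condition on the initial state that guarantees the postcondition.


Working backward. After the program, the postcondition h ∧ (¬(¬x)) must hold; in canonical form it is h ∧ x.
Before x := seen: h ∧ seen
Before seen := r: h ∧ r
Then branch requires h ∧ r; else branch requires r.
Before the if: ((h ∧ (¬r)) → (h ∧ r)) ∧ ((¬(h ∧ (¬r))) → r)
Answer: WP = ((h ∧ (¬r)) → (h ∧ r)) ∧ ((¬(h ∧ (¬r))) → r)


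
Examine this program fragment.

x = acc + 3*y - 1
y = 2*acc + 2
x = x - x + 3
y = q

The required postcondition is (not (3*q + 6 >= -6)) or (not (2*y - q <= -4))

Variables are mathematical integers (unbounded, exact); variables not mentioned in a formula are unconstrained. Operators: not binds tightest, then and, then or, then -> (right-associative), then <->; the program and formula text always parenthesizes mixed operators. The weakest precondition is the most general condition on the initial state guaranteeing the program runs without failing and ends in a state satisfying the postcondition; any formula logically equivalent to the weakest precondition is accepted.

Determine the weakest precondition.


Working backward. After the program, the postcondition (not (3*q + 6 >= -6)) or (not (2*y - q <= -4)) must hold; in canonical form it is (not (3*q >= -12)) or (not (2*y <= q - 4)).
Before y := q: (not (3*q >= -12)) or (not (q <= -4))
Before x := x - x + 3: (not (3*q >= -12)) or (not (q <= -4))
Before y := 2*acc + 2: (not (3*q >= -12)) or (not (q <= -4))
Before x := acc + 3*y - 1: (not (3*q >= -12)) or (not (q <= -4))
Answer: WP = (not (3*q >= -12)) or (not (q <= -4))


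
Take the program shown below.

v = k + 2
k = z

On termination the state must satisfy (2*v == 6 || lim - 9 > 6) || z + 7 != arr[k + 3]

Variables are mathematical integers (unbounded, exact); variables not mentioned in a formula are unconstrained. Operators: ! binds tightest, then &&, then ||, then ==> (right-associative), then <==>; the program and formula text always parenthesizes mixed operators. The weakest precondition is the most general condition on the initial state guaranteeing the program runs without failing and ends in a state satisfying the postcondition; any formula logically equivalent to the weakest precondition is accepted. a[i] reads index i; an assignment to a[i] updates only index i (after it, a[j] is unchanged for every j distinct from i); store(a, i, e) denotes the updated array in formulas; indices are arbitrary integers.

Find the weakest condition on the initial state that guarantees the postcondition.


Working backward. After the program, the postcondition (2*v == 6 || lim - 9 > 6) || z + 7 != arr[k + 3] must hold; in canonical form it is 2*v == 6 || lim > 15 || z != arr[k + 3] - 7.
Before k := z: 2*v == 6 || lim > 15 || z != arr[z + 3] - 7
Before v := k + 2: 2*k == 2 || lim > 15 || z != arr[z + 3] - 7
Answer: WP = 2*k == 2 || lim > 15 || z != arr[z + 3] - 7


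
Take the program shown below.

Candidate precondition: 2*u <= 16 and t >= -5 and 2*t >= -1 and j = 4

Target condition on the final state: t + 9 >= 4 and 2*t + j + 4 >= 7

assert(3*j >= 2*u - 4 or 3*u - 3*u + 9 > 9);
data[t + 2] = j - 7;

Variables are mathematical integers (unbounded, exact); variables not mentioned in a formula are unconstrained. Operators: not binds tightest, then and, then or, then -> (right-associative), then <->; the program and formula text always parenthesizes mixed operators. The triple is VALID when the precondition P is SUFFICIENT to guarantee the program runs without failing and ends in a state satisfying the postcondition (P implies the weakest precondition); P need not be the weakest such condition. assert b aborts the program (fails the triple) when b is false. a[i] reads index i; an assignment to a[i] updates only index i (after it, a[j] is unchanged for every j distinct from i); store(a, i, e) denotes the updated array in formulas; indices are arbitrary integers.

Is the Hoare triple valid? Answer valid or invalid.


Working backward. After the program, the postcondition t + 9 >= 4 and 2*t + j + 4 >= 7 must hold; in canonical form it is t >= -5 and j + 2*t >= 3.
Before data[t + 2] := j - 7: t >= -5 and j + 2*t >= 3
Before assert 3*j >= 2*u - 4 or 3*u - 3*u + 9 > 9: 3*j >= 2*u - 4 and t >= -5 and j + 2*t >= 3
The weakest precondition is 3*j >= 2*u - 4 and t >= -5 and j + 2*t >= 3.
Check whether 2*u <= 16 and t >= -5 and 2*t >= -1 and j = 4 implies it.
Every state satisfying the precondition satisfies the weakest precondition: the implication holds.
Answer: valid


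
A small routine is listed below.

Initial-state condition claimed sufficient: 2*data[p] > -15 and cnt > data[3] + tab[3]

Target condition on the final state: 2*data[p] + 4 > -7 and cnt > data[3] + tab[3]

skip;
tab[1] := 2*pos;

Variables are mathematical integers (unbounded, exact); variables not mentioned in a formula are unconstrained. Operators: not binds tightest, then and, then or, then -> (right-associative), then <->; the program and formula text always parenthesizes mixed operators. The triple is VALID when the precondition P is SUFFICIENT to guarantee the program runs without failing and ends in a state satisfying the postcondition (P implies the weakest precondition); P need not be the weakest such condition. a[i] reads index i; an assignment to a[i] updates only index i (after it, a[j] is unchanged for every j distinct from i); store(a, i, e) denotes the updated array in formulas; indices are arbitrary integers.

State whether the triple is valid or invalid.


Working backward. After the program, the postcondition 2*data[p] + 4 > -7 and cnt > data[3] + tab[3] must hold; in canonical form it is 2*data[p] > -11 and cnt > data[3] + tab[3].
Before tab[1] := 2*pos: 2*data[p] > -11 and cnt > data[3] + tab[3]
Before skip: 2*data[p] > -11 and cnt > data[3] + tab[3]
The weakest precondition is 2*data[p] > -11 and cnt > data[3] + tab[3].
Check whether 2*data[p] > -15 and cnt > data[3] + tab[3] implies it.
Countermodel: at the initial state cnt = -5, data = {[0] = -6, [3] = -6, elsewhere -6}, p = 0, tab = {[0] = 0, [3] = 0, elsewhere 0}, the precondition holds but the weakest precondition fails.
Answer: invalid


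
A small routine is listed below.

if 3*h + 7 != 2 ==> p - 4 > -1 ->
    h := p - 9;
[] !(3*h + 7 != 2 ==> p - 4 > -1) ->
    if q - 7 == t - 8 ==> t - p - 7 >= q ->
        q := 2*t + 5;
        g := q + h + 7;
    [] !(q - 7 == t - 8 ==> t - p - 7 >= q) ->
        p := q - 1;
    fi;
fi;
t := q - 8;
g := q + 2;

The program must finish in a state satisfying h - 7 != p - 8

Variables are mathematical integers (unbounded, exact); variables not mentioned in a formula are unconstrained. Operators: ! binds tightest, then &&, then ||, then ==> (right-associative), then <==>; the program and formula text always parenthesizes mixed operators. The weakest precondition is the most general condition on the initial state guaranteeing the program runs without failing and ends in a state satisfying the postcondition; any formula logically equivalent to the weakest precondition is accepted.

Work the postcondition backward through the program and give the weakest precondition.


Working backward. After the program, the postcondition h - 7 != p - 8 must hold; in canonical form it is h != p - 1.
Before g := q + 2: h != p - 1
Before t := q - 8: h != p - 1
Then branch requires true; else branch requires ((q == t - 1 ==> t >= p + q + 7) ==> h != p - 1) && ((!(q == t - 1 ==> t >= p + q + 7)) ==> h != q - 2).
Before the if: (!(3*h != -5 ==> p > 3)) ==> (((q == t - 1 ==> t >= p + q + 7) ==> h != p - 1) && ((!(q == t - 1 ==> t >= p + q + 7)) ==> h != q - 2))
Answer: WP = (!(3*h != -5 ==> p > 3)) ==> (((q == t - 1 ==> t >= p + q + 7) ==> h != p - 1) && ((!(q == t - 1 ==> t >= p + q + 7)) ==> h != q - 2))


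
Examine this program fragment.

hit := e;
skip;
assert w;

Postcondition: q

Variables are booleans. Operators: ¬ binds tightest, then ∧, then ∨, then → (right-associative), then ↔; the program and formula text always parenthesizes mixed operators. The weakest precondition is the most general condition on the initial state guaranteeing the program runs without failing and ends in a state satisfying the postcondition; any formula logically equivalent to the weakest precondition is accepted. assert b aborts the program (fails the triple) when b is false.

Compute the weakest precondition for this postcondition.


Working backward. After the program, q must hold.
Before assert w: w ∧ q
Before skip: w ∧ q
Before hit := e: w ∧ q
Answer: WP = w ∧ q


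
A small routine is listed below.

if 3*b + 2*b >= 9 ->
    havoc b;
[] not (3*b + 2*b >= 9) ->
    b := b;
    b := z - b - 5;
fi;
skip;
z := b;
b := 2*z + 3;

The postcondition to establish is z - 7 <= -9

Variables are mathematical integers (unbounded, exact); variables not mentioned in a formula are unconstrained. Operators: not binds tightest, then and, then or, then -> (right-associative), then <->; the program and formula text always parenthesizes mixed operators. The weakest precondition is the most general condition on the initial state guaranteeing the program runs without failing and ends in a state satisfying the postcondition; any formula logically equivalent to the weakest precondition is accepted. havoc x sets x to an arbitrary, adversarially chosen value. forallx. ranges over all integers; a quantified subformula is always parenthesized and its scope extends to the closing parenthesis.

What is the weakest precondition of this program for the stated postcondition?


Working backward. After the program, the postcondition z - 7 <= -9 must hold; in canonical form it is z <= -2.
Before b := 2*z + 3: z <= -2
Before z := b: b <= -2
Before skip: b <= -2
Then branch requires forall b_1. b_1 <= -2; else branch requires z <= b + 3.
Before the if: (5*b >= 9 -> (forall b_1. b_1 <= -2)) and ((not (5*b >= 9)) -> z <= b + 3)
Answer: WP = (5*b >= 9 -> (forall b_1. b_1 <= -2)) and ((not (5*b >= 9)) -> z <= b + 3)


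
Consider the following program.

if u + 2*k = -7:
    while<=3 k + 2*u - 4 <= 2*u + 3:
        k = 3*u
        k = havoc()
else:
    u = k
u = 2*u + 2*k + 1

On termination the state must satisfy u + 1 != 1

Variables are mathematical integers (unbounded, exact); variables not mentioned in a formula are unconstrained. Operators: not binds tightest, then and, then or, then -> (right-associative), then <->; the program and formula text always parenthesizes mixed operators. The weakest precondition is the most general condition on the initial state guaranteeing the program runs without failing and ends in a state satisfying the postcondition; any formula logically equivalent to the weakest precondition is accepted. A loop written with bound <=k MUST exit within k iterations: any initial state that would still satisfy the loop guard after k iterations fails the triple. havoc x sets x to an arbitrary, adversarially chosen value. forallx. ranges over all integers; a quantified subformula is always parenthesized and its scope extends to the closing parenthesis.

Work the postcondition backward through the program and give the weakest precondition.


Working backward. After the program, the postcondition u + 1 != 1 must hold; in canonical form it is u != 0.
Before u := 2*u + 2*k + 1: 2*k + 2*u != -1
Then branch requires (k <= 7 -> (forall k_3. ((k_3 <= 7 -> (forall k_2. ((k_2 <= 7 -> (forall k_1. ((not (k_1 <= 7)) and 2*k_1 + 2*u != -1))) and ((not (k_2 <= 7)) -> 2*k_2 + 2*u != -1)))) and ((not (k_3 <= 7)) -> 2*k_3 + 2*u != -1)))) and ((not (k <= 7)) -> 2*k + 2*u != -1); else branch requires 4*k != -1.
Before the if: (2*k + u = -7 -> ((k <= 7 -> (forall k_3. ((k_3 <= 7 -> (forall k_2. ((k_2 <= 7 -> (forall k_1. ((not (k_1 <= 7)) and 2*k_1 + 2*u != -1))) and ((not (k_2 <= 7)) -> 2*k_2 + 2*u != -1)))) and ((not (k_3 <= 7)) -> 2*k_3 + 2*u != -1)))) and ((not (k <= 7)) -> 2*k + 2*u != -1))) and ((not (2*k + u = -7)) -> 4*k != -1)
Answer: WP = (2*k + u = -7 -> ((k <= 7 -> (forall k_3. ((k_3 <= 7 -> (forall k_2. ((k_2 <= 7 -> (forall k_1. ((not (k_1 <= 7)) and 2*k_1 + 2*u != -1))) and ((not (k_2 <= 7)) -> 2*k_2 + 2*u != -1)))) and ((not (k_3 <= 7)) -> 2*k_3 + 2*u != -1)))) and ((not (k <= 7)) -> 2*k + 2*u != -1))) and ((not (2*k + u = -7)) -> 4*k != -1)


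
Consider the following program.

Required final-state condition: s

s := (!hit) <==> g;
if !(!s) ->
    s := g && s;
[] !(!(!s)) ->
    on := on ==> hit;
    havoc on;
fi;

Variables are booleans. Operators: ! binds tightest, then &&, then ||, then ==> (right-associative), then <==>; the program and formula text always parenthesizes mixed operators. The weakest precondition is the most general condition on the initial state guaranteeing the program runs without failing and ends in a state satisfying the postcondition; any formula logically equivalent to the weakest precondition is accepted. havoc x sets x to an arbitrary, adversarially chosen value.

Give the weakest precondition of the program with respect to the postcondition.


Working backward. After the program, s must hold.
Then branch requires g && s; else branch requires s.
Before the if: (s ==> (g && s)) && ((!s) ==> s)
Before s := (!hit) <==> g: (((!hit) <==> g) ==> (g && ((!hit) <==> g))) && ((!((!hit) <==> g)) ==> ((!hit) <==> g))
Answer: WP = (((!hit) <==> g) ==> (g && ((!hit) <==> g))) && ((!((!hit) <==> g)) ==> ((!hit) <==> g))


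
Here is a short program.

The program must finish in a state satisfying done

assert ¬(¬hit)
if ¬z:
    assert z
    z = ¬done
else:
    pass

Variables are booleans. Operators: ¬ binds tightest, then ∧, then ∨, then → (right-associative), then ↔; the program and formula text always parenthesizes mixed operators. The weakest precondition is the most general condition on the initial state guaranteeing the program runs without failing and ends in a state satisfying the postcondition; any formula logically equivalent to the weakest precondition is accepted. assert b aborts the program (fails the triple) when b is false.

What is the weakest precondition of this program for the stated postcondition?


Working backward. After the program, done must hold.
Then branch requires z ∧ done; else branch requires done.
Before the if: ((¬z) → (z ∧ done)) ∧ (z → done)
Before assert ¬(¬hit): hit ∧ ((¬z) → (z ∧ done)) ∧ (z → done)
Answer: WP = hit ∧ ((¬z) → (z ∧ done)) ∧ (z → done)


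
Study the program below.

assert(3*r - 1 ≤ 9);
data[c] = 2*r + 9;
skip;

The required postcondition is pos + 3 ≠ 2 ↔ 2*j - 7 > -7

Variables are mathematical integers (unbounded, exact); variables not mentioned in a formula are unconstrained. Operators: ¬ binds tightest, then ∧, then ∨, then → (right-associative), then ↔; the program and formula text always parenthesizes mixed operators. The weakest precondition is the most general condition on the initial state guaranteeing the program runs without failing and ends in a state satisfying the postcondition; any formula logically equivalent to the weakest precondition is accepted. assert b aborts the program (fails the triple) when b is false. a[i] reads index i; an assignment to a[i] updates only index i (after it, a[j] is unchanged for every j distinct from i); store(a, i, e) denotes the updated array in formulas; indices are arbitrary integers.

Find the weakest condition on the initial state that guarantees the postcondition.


Working backward. After the program, the postcondition pos + 3 ≠ 2 ↔ 2*j - 7 > -7 must hold; in canonical form it is pos ≠ -1 ↔ 2*j > 0.
Before skip: pos ≠ -1 ↔ 2*j > 0
Before data[c] := 2*r + 9: pos ≠ -1 ↔ 2*j > 0
Before assert 3*r - 1 ≤ 9: 3*r ≤ 10 ∧ (pos ≠ -1 ↔ 2*j > 0)
Answer: WP = 3*r ≤ 10 ∧ (pos ≠ -1 ↔ 2*j > 0)


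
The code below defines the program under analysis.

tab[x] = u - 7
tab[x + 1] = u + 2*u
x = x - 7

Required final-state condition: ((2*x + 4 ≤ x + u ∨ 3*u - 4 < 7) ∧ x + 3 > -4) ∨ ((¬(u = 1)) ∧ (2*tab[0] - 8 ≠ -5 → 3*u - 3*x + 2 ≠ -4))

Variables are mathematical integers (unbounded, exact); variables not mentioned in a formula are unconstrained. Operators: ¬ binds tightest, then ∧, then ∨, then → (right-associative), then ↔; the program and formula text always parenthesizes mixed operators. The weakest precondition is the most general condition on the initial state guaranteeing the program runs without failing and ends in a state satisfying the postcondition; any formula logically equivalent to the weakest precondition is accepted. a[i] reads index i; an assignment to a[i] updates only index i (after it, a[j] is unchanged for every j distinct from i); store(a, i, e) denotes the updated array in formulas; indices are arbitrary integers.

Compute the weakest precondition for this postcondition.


Working backward. After the program, the postcondition ((2*x + 4 ≤ x + u ∨ 3*u - 4 < 7) ∧ x + 3 > -4) ∨ ((¬(u = 1)) ∧ (2*tab[0] - 8 ≠ -5 → 3*u - 3*x + 2 ≠ -4)) must hold; in canonical form it is ((x ≤ u - 4 ∨ 3*u < 11) ∧ x > -7) ∨ ((¬(u = 1)) ∧ (2*tab[0] ≠ 3 → 3*u ≠ 3*x - 6)).
Before x := x - 7: ((x ≤ u + 3 ∨ 3*u < 11) ∧ x > 0) ∨ ((¬(u = 1)) ∧ (2*tab[0] ≠ 3 → 3*u ≠ 3*x - 27))
Before tab[x + 1] := u + 2*u: ((x ≤ u + 3 ∨ 3*u < 11) ∧ x > 0) ∨ ((¬(u = 1)) ∧ (2*store(tab, x + 1, 3*u)[0] ≠ 3 → 3*u ≠ 3*x - 27))
Before tab[x] := u - 7: ((x ≤ u + 3 ∨ 3*u < 11) ∧ x > 0) ∨ ((¬(u = 1)) ∧ (2*store(store(tab, x, u - 7), x + 1, 3*u)[0] ≠ 3 → 3*u ≠ 3*x - 27))
Answer: WP = ((x ≤ u + 3 ∨ 3*u < 11) ∧ x > 0) ∨ ((¬(u = 1)) ∧ (2*store(store(tab, x, u - 7), x + 1, 3*u)[0] ≠ 3 → 3*u ≠ 3*x - 27))


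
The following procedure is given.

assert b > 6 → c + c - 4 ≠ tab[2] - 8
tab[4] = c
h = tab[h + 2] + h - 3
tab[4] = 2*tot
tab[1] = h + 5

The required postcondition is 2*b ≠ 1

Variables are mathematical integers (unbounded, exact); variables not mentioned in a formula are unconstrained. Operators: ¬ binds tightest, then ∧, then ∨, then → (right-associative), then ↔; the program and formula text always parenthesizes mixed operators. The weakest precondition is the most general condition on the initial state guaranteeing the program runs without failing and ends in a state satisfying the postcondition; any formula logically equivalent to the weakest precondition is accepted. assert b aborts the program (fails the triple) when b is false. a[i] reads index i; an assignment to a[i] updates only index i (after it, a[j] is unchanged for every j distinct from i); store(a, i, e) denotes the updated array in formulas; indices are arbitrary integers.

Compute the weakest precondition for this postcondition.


Working backward. After the program, 2*b ≠ 1 must hold.
Before tab[1] := h + 5: 2*b ≠ 1
Before tab[4] := 2*tot: 2*b ≠ 1
Before h := tab[h + 2] + h - 3: 2*b ≠ 1
Before tab[4] := c: 2*b ≠ 1
Before assert b > 6 → c + c - 4 ≠ tab[2] - 8: (b > 6 → 2*c ≠ tab[2] - 4) ∧ 2*b ≠ 1
Answer: WP = (b > 6 → 2*c ≠ tab[2] - 4) ∧ 2*b ≠ 1


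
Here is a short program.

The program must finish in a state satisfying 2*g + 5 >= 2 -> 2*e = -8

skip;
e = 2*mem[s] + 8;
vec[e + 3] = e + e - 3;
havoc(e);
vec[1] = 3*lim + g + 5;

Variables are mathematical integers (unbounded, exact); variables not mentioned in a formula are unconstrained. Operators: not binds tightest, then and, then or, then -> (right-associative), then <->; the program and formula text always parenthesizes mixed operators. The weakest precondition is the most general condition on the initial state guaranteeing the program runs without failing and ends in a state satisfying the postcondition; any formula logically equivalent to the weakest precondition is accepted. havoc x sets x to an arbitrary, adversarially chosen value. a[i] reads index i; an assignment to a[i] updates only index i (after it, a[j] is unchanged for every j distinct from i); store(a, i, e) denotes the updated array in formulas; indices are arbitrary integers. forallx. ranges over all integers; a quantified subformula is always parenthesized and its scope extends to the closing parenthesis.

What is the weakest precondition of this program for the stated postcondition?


Working backward. After the program, the postcondition 2*g + 5 >= 2 -> 2*e = -8 must hold; in canonical form it is 2*g >= -3 -> 2*e = -8.
Before vec[1] := 3*lim + g + 5: 2*g >= -3 -> 2*e = -8
Before havoc e: forall e_1. (2*g >= -3 -> 2*e_1 = -8)
Before vec[e + 3] := e + e - 3: forall e_1. (2*g >= -3 -> 2*e_1 = -8)
Before e := 2*mem[s] + 8: forall e_1. (2*g >= -3 -> 2*e_1 = -8)
Before skip: forall e_1. (2*g >= -3 -> 2*e_1 = -8)
Answer: WP = forall e_1. (2*g >= -3 -> 2*e_1 = -8)


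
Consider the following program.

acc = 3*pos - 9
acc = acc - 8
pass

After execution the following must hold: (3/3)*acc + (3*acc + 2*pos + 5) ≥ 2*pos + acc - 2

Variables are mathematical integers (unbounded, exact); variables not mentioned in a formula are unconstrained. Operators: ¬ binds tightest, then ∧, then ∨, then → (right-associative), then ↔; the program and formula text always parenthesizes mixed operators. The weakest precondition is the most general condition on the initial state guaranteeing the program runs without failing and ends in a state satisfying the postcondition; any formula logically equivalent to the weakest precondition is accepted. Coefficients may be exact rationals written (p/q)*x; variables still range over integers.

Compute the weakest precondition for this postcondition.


Working backward. After the program, the postcondition (3/3)*acc + (3*acc + 2*pos + 5) ≥ 2*pos + acc - 2 must hold; in canonical form it is 3*acc ≥ -7.
Before skip: 3*acc ≥ -7
Before acc := acc - 8: 3*acc ≥ 17
Before acc := 3*pos - 9: 9*pos ≥ 44
Answer: WP = 9*pos ≥ 44


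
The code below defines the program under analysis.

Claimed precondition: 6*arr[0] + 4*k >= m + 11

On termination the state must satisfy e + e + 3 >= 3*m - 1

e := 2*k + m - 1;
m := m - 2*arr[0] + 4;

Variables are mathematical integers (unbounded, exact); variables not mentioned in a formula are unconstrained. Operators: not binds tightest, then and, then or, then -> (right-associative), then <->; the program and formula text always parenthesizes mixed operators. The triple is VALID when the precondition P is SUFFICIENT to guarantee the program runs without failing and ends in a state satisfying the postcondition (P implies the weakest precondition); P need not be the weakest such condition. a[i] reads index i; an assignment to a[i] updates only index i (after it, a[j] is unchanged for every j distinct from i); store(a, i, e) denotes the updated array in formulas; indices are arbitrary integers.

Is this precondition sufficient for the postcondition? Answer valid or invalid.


Working backward. After the program, the postcondition e + e + 3 >= 3*m - 1 must hold; in canonical form it is 2*e >= 3*m - 4.
Before m := m - 2*arr[0] + 4: 6*arr[0] + 2*e >= 3*m + 8
Before e := 2*k + m - 1: 6*arr[0] + 4*k >= m + 10
The weakest precondition is 6*arr[0] + 4*k >= m + 10.
Check whether 6*arr[0] + 4*k >= m + 11 implies it.
Every state satisfying the precondition satisfies the weakest precondition: the implication holds.
Answer: valid


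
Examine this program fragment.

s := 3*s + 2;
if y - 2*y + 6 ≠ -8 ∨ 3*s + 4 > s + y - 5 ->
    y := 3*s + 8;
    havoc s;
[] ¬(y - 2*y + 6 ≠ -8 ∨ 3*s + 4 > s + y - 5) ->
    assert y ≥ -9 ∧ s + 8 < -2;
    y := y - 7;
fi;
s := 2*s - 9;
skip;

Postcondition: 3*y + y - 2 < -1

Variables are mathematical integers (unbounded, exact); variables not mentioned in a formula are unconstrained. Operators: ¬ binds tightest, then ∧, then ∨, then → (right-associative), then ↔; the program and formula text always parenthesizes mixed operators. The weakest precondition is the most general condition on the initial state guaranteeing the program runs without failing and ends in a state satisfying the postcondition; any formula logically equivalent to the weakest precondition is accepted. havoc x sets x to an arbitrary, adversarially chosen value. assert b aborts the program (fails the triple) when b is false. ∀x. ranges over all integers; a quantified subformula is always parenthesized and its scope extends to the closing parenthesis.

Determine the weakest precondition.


Working backward. After the program, the postcondition 3*y + y - 2 < -1 must hold; in canonical form it is 4*y < 1.
Before skip: 4*y < 1
Before s := 2*s - 9: 4*y < 1
Then branch requires 12*s < -31; else branch requires y ≥ -9 ∧ s < -10 ∧ 4*y < 29.
Before the if: ((y ≠ 14 ∨ 2*s > y - 9) → 12*s < -31) ∧ ((¬(y ≠ 14 ∨ 2*s > y - 9)) → (y ≥ -9 ∧ s < -10 ∧ 4*y < 29))
Before s := 3*s + 2: ((y ≠ 14 ∨ 6*s > y - 13) → 36*s < -55) ∧ ((¬(y ≠ 14 ∨ 6*s > y - 13)) → (y ≥ -9 ∧ 3*s < -12 ∧ 4*y < 29))
Answer: WP = ((y ≠ 14 ∨ 6*s > y - 13) → 36*s < -55) ∧ ((¬(y ≠ 14 ∨ 6*s > y - 13)) → (y ≥ -9 ∧ 3*s < -12 ∧ 4*y < 29))


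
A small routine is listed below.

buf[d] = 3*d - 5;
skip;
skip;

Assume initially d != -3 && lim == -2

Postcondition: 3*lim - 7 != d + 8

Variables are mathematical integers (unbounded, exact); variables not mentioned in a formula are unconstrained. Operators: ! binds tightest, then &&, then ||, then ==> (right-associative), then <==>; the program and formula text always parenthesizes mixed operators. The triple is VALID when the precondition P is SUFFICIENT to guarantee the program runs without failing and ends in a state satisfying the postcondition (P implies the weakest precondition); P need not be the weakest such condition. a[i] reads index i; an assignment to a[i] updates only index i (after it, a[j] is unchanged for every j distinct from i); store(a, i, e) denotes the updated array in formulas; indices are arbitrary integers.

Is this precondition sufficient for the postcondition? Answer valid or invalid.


Working backward. After the program, the postcondition 3*lim - 7 != d + 8 must hold; in canonical form it is 3*lim != d + 15.
Before skip: 3*lim != d + 15
Before skip: 3*lim != d + 15
Before buf[d] := 3*d - 5: 3*lim != d + 15
The weakest precondition is 3*lim != d + 15.
Check whether d != -3 && lim == -2 implies it.
Countermodel: at the initial state d = -21, lim = -2, the precondition holds but the weakest precondition fails.
Answer: invalid


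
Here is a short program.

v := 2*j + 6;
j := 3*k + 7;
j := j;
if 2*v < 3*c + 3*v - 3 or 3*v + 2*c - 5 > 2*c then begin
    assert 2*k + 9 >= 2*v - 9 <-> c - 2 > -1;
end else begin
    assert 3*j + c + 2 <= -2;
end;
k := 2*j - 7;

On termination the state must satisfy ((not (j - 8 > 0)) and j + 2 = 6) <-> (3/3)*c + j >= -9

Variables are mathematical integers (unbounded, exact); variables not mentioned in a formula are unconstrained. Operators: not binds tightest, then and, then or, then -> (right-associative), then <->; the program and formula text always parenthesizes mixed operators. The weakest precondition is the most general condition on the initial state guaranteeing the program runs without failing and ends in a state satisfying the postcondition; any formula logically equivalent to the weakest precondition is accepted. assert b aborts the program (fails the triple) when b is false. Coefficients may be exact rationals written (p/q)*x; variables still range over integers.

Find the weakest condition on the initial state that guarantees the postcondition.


Working backward. After the program, the postcondition ((not (j - 8 > 0)) and j + 2 = 6) <-> (3/3)*c + j >= -9 must hold; in canonical form it is ((not (j > 8)) and j = 4) <-> c + j >= -9.
Before k := 2*j - 7: ((not (j > 8)) and j = 4) <-> c + j >= -9
Then branch requires (2*k >= 2*v - 18 <-> c > 1) and (((not (j > 8)) and j = 4) <-> c + j >= -9); else branch requires c + 3*j <= -4 and (((not (j > 8)) and j = 4) <-> c + j >= -9).
Before the if: ((3*c + v > 3 or 3*v > 5) -> ((2*k >= 2*v - 18 <-> c > 1) and (((not (j > 8)) and j = 4) <-> c + j >= -9))) and ((not (3*c + v > 3 or 3*v > 5)) -> (c + 3*j <= -4 and (((not (j > 8)) and j = 4) <-> c + j >= -9)))
Before j := j: ((3*c + v > 3 or 3*v > 5) -> ((2*k >= 2*v - 18 <-> c > 1) and (((not (j > 8)) and j = 4) <-> c + j >= -9))) and ((not (3*c + v > 3 or 3*v > 5)) -> (c + 3*j <= -4 and (((not (j > 8)) and j = 4) <-> c + j >= -9)))
Before j := 3*k + 7: ((3*c + v > 3 or 3*v > 5) -> ((2*k >= 2*v - 18 <-> c > 1) and (((not (3*k > 1)) and 3*k = -3) <-> c + 3*k >= -16))) and ((not (3*c + v > 3 or 3*v > 5)) -> (c + 9*k <= -25 and (((not (3*k > 1)) and 3*k = -3) <-> c + 3*k >= -16)))
Before v := 2*j + 6: ((3*c + 2*j > -3 or 6*j > -13) -> ((2*k >= 4*j - 6 <-> c > 1) and (((not (3*k > 1)) and 3*k = -3) <-> c + 3*k >= -16))) and ((not (3*c + 2*j > -3 or 6*j > -13)) -> (c + 9*k <= -25 and (((not (3*k > 1)) and 3*k = -3) <-> c + 3*k >= -16)))
Answer: WP = ((3*c + 2*j > -3 or 6*j > -13) -> ((2*k >= 4*j - 6 <-> c > 1) and (((not (3*k > 1)) and 3*k = -3) <-> c + 3*k >= -16))) and ((not (3*c + 2*j > -3 or 6*j > -13)) -> (c + 9*k <= -25 and (((not (3*k > 1)) and 3*k = -3) <-> c + 3*k >= -16)))


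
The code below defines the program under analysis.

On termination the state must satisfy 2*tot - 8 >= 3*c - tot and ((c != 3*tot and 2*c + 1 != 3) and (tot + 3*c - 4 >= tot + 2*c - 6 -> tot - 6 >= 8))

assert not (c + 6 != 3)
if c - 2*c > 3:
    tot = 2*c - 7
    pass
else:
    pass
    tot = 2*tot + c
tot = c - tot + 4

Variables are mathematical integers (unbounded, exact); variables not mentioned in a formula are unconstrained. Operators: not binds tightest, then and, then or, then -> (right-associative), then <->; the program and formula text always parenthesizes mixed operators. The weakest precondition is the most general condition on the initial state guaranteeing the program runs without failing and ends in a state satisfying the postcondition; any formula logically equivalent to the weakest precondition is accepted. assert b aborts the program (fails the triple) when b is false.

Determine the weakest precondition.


Working backward. After the program, the postcondition 2*tot - 8 >= 3*c - tot and ((c != 3*tot and 2*c + 1 != 3) and (tot + 3*c - 4 >= tot + 2*c - 6 -> tot - 6 >= 8)) must hold; in canonical form it is 3*tot >= 3*c + 8 and c != 3*tot and 2*c != 2 and (c >= -2 -> tot >= 14).
Before tot := c - tot + 4: 3*tot <= 4 and 3*tot != 2*c + 12 and 2*c != 2 and (c >= -2 -> c >= tot + 10)
Then branch requires 6*c <= 25 and 4*c != 33 and 2*c != 2 and (c >= -2 -> c <= -3); else branch requires 3*c + 6*tot <= 4 and c + 6*tot != 12 and 2*c != 2 and (c >= -2 -> 2*tot <= -10).
Before the if: (c < -3 -> (6*c <= 25 and 4*c != 33 and 2*c != 2 and (c >= -2 -> c <= -3))) and ((not (c < -3)) -> (3*c + 6*tot <= 4 and c + 6*tot != 12 and 2*c != 2 and (c >= -2 -> 2*tot <= -10)))
Before assert not (c + 6 != 3): (not (c != -3)) and (c < -3 -> (6*c <= 25 and 4*c != 33 and 2*c != 2 and (c >= -2 -> c <= -3))) and ((not (c < -3)) -> (3*c + 6*tot <= 4 and c + 6*tot != 12 and 2*c != 2 and (c >= -2 -> 2*tot <= -10)))
Answer: WP = (not (c != -3)) and (c < -3 -> (6*c <= 25 and 4*c != 33 and 2*c != 2 and (c >= -2 -> c <= -3))) and ((not (c < -3)) -> (3*c + 6*tot <= 4 and c + 6*tot != 12 and 2*c != 2 and (c >= -2 -> 2*tot <= -10)))


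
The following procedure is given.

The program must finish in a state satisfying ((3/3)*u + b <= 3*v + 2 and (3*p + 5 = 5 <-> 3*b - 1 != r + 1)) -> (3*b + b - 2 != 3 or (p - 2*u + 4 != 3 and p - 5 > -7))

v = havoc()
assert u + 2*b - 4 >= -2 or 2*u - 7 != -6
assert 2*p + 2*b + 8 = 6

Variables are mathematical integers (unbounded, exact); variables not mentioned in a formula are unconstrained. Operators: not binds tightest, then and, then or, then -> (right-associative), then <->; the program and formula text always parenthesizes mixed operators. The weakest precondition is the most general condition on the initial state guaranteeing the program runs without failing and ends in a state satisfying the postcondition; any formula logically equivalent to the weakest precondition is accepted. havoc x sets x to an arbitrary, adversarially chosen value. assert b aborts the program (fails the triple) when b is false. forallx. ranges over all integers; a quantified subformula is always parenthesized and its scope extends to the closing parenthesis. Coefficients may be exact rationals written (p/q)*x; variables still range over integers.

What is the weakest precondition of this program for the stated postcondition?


Working backward. After the program, the postcondition ((3/3)*u + b <= 3*v + 2 and (3*p + 5 = 5 <-> 3*b - 1 != r + 1)) -> (3*b + b - 2 != 3 or (p - 2*u + 4 != 3 and p - 5 > -7)) must hold; in canonical form it is (b + u <= 3*v + 2 and (3*p = 0 <-> 3*b != r + 2)) -> (4*b != 5 or (p != 2*u - 1 and p > -2)).
Before assert 2*p + 2*b + 8 = 6: 2*b + 2*p = -2 and ((b + u <= 3*v + 2 and (3*p = 0 <-> 3*b != r + 2)) -> (4*b != 5 or (p != 2*u - 1 and p > -2)))
Before assert u + 2*b - 4 >= -2 or 2*u - 7 != -6: (2*b + u >= 2 or 2*u != 1) and 2*b + 2*p = -2 and ((b + u <= 3*v + 2 and (3*p = 0 <-> 3*b != r + 2)) -> (4*b != 5 or (p != 2*u - 1 and p > -2)))
Before havoc v: forall v_1. ((2*b + u >= 2 or 2*u != 1) and 2*b + 2*p = -2 and ((b + u <= 3*v_1 + 2 and (3*p = 0 <-> 3*b != r + 2)) -> (4*b != 5 or (p != 2*u - 1 and p > -2))))
Answer: WP = forall v_1. ((2*b + u >= 2 or 2*u != 1) and 2*b + 2*p = -2 and ((b + u <= 3*v_1 + 2 and (3*p = 0 <-> 3*b != r + 2)) -> (4*b != 5 or (p != 2*u - 1 and p > -2))))


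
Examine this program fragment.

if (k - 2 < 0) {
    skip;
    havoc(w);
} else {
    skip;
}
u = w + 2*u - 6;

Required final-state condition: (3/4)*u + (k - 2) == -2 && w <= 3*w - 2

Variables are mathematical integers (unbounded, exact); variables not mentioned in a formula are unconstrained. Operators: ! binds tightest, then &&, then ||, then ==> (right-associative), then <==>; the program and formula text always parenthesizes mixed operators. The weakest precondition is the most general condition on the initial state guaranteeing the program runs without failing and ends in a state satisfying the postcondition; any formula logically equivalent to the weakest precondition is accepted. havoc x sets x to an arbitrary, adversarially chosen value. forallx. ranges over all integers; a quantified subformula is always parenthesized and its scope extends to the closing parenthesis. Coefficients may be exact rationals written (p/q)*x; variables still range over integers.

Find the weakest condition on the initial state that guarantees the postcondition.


Working backward. After the program, the postcondition (3/4)*u + (k - 2) == -2 && w <= 3*w - 2 must hold; in canonical form it is k + (3/4)*u == 0 && 2*w >= 2.
Before u := w + 2*u - 6: k + (3/2)*u + (3/4)*w == 9/2 && 2*w >= 2
Then branch requires forall w_1. (k + (3/2)*u + (3/4)*w_1 == 9/2 && 2*w_1 >= 2); else branch requires k + (3/2)*u + (3/4)*w == 9/2 && 2*w >= 2.
Before the if: (k < 2 ==> (forall w_1. (k + (3/2)*u + (3/4)*w_1 == 9/2 && 2*w_1 >= 2))) && ((!(k < 2)) ==> (k + (3/2)*u + (3/4)*w == 9/2 && 2*w >= 2))
Answer: WP = (k < 2 ==> (forall w_1. (k + (3/2)*u + (3/4)*w_1 == 9/2 && 2*w_1 >= 2))) && ((!(k < 2)) ==> (k + (3/2)*u + (3/4)*w == 9/2 && 2*w >= 2))


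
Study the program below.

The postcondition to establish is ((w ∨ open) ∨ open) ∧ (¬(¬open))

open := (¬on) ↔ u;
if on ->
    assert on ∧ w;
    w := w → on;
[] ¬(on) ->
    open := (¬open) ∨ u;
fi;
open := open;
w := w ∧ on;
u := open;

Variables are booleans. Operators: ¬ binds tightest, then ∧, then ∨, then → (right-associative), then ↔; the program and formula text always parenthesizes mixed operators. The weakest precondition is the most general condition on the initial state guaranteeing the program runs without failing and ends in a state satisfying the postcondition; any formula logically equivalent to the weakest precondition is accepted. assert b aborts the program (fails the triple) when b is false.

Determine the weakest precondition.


Working backward. After the program, the postcondition ((w ∨ open) ∨ open) ∧ (¬(¬open)) must hold; in canonical form it is (w ∨ open) ∧ open.
Before u := open: (w ∨ open) ∧ open
Before w := w ∧ on: ((w ∧ on) ∨ open) ∧ open
Before open := open: ((w ∧ on) ∨ open) ∧ open
Then branch requires on ∧ w ∧ (((w → on) ∧ on) ∨ open) ∧ open; else branch requires ((w ∧ on) ∨ (¬open) ∨ u) ∧ ((¬open) ∨ u).
Before the if: (on → (on ∧ w ∧ (((w → on) ∧ on) ∨ open) ∧ open)) ∧ ((¬on) → (((w ∧ on) ∨ (¬open) ∨ u) ∧ ((¬open) ∨ u)))
Before open := (¬on) ↔ u: (on → (on ∧ w ∧ (((w → on) ∧ on) ∨ ((¬on) ↔ u)) ∧ ((¬on) ↔ u))) ∧ ((¬on) → (((w ∧ on) ∨ (¬((¬on) ↔ u)) ∨ u) ∧ ((¬((¬on) ↔ u)) ∨ u)))
Answer: WP = (on → (on ∧ w ∧ (((w → on) ∧ on) ∨ ((¬on) ↔ u)) ∧ ((¬on) ↔ u))) ∧ ((¬on) → (((w ∧ on) ∨ (¬((¬on) ↔ u)) ∨ u) ∧ ((¬((¬on) ↔ u)) ∨ u)))


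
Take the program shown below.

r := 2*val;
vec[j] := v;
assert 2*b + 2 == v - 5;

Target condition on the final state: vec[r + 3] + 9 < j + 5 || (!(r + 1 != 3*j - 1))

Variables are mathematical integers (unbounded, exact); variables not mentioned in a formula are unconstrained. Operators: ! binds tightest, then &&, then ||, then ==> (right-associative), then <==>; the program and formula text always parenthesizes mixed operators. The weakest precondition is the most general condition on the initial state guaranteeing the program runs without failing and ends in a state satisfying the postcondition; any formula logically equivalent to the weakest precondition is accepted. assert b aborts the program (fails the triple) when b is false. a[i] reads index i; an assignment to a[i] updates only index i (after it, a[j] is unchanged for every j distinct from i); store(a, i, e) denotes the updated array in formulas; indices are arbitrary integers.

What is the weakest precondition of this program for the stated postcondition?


Working backward. After the program, the postcondition vec[r + 3] + 9 < j + 5 || (!(r + 1 != 3*j - 1)) must hold; in canonical form it is vec[r + 3] < j - 4 || (!(r != 3*j - 2)).
Before assert 2*b + 2 == v - 5: 2*b == v - 7 && (vec[r + 3] < j - 4 || (!(r != 3*j - 2)))
Before vec[j] := v: 2*b == v - 7 && (store(vec, j, v)[r + 3] < j - 4 || (!(r != 3*j - 2)))
Before r := 2*val: 2*b == v - 7 && (store(vec, j, v)[2*val + 3] < j - 4 || (!(2*val != 3*j - 2)))
Answer: WP = 2*b == v - 7 && (store(vec, j, v)[2*val + 3] < j - 4 || (!(2*val != 3*j - 2)))


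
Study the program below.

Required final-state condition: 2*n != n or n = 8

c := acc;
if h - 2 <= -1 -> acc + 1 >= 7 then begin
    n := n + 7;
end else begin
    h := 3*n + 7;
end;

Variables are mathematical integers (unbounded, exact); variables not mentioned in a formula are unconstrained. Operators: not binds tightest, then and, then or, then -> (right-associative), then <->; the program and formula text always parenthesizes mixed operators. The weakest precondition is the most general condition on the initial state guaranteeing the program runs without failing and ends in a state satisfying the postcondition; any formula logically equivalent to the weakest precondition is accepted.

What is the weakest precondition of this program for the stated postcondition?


Working backward. After the program, the postcondition 2*n != n or n = 8 must hold; in canonical form it is n != 0 or n = 8.
Then branch requires n != -7 or n = 1; else branch requires n != 0 or n = 8.
Before the if: ((h <= 1 -> acc >= 6) -> (n != -7 or n = 1)) and ((not (h <= 1 -> acc >= 6)) -> (n != 0 or n = 8))
Before c := acc: ((h <= 1 -> acc >= 6) -> (n != -7 or n = 1)) and ((not (h <= 1 -> acc >= 6)) -> (n != 0 or n = 8))
Answer: WP = ((h <= 1 -> acc >= 6) -> (n != -7 or n = 1)) and ((not (h <= 1 -> acc >= 6)) -> (n != 0 or n = 8))
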